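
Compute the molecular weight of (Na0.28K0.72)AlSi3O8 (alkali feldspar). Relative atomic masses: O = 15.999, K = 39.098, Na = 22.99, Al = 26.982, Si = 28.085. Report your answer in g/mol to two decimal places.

The formula mass is the sum 0.28·22.99 + 0.72·39.098 + 1·26.982 + 3·28.085 + 8·15.999.

273.82 g/mol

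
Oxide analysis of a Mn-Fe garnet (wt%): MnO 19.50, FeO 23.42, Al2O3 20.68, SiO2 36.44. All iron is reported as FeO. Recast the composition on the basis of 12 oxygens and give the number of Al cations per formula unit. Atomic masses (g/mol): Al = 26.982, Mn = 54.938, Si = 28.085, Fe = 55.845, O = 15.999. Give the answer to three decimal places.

2.010 Al apfu

MnO: 19.50/70.937 = 0.27489 mol → 0.27489 mol Mn, 0.27489 mol O.
FeO: 23.42/71.844 = 0.32598 mol → 0.32598 mol Fe, 0.32598 mol O.
Al2O3: 20.68/101.961 = 0.20282 mol → 0.40564 mol Al, 0.60846 mol O.
SiO2: 36.44/60.083 = 0.60649 mol → 0.60649 mol Si, 1.21298 mol O.
Total oxygen = 2.42231 mol. Normalization factor = 12/2.42231 = 4.95395.
Al per 12 O = 0.40564 × 4.95395 = 2.010.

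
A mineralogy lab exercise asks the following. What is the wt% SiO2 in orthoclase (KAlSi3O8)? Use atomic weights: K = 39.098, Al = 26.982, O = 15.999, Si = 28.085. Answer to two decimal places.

Molar mass of KAlSi3O8 = 1·39.098 + 1·26.982 + 3·28.085 + 8·15.999 = 278.327 g/mol.
Each formula unit contains 3 Si, equivalent to 3/1 = 3.0000 mol SiO2.
M(SiO2) = 1×28.085 + 2×15.999 = 60.083 g/mol.
Mass of SiO2 per formula unit = 3.0000 × 60.083 = 180.249 g.
SiO2 wt% = 180.249 / 278.327 × 100 = 64.76%.

64.76 wt%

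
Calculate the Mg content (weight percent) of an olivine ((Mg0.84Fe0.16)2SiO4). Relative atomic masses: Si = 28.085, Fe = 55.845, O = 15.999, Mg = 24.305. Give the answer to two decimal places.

M((Mg0.84Fe0.16)2SiO4) = 150.784 g/mol.
Mg contributes 1.68 × 24.305 = 40.832 g per mole.
40.832/150.784 = 0.2708 → 27.08%.

27.08 weight percent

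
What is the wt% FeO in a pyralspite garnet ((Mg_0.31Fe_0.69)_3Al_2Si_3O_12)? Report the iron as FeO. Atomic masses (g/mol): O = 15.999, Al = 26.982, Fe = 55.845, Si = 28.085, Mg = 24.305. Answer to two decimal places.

M((Mg_0.31Fe_0.69)_3Al_2Si_3O_12) = 468.410 g/mol; M(FeO) = 71.844 g/mol.
Moles FeO per formula unit = 2.07 Fe ÷ 1 = 2.0700.
FeO fraction = (2.0700 × 71.844) / 468.410 = 148.717/468.410 = 0.3175.

31.75 wt%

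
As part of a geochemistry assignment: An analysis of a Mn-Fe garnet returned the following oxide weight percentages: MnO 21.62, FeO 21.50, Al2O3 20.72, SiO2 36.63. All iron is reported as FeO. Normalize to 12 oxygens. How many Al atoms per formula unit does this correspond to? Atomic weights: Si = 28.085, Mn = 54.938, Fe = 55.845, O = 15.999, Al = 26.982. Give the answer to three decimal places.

2.005 Al apfu

MnO: 21.62/70.937 = 0.30478 mol → 0.30478 mol Mn, 0.30478 mol O.
FeO: 21.50/71.844 = 0.29926 mol → 0.29926 mol Fe, 0.29926 mol O.
Al2O3: 20.72/101.961 = 0.20321 mol → 0.40642 mol Al, 0.60963 mol O.
SiO2: 36.63/60.083 = 0.60966 mol → 0.60966 mol Si, 1.21932 mol O.
Total oxygen = 2.43299 mol. Normalization factor = 12/2.43299 = 4.93220.
Al per 12 O = 0.40642 × 4.93220 = 2.005.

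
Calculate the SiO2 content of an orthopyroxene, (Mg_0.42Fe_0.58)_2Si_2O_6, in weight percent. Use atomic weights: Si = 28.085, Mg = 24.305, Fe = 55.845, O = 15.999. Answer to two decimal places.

50.63 wt%

Molar mass of (Mg_0.42Fe_0.58)_2Si_2O_6 = 0.84*24.305 + 1.16*55.845 + 2*28.085 + 6*15.999 = 237.360 g/mol.
Each formula unit contains 2 Si, equivalent to 2/1 = 2.0000 mol SiO2.
M(SiO2) = 1×28.085 + 2×15.999 = 60.083 g/mol.
Mass of SiO2 per formula unit = 2.0000 × 60.083 = 120.166 g.
SiO2 wt% = 120.166 / 237.360 × 100 = 50.63%.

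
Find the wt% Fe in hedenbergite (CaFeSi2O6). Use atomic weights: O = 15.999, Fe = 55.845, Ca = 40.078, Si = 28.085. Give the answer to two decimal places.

22.51 mass %

M(CaFeSi2O6) = 248.087 g/mol.
Fe contributes 1 × 55.845 = 55.845 g per mole.
55.845/248.087 = 0.2251 → 22.51%.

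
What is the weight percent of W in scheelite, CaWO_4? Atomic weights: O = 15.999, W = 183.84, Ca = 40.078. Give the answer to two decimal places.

Formula mass = 1×40.078 + 1×183.84 + 4×15.999 = 287.914 g/mol, of which 183.840 g is W.
So W makes up 183.840/287.914 = 0.6385 of the mass, i.e. 63.85%.

63.85 wt%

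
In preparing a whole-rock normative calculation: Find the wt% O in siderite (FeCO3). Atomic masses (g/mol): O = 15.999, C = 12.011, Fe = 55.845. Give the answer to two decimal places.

41.43 mass %

Molar mass of FeCO3: 1×55.845 + 1×12.011 + 3×15.999 = 115.853 g/mol.
Mass of O per formula unit: 3 × 15.999 = 47.997 g.
Weight fraction O = 47.997 / 115.853 = 0.4143.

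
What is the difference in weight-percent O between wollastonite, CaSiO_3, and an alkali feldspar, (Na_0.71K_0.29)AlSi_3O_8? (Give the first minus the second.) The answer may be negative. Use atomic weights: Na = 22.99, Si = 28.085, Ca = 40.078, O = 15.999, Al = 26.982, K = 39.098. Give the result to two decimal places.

M(CaSiO_3) = 116.160 g/mol, so wt% O = 47.997/116.160 × 100 = 41.32%.
M((Na_0.71K_0.29)AlSi_3O_8) = 266.890 g/mol, so wt% O = 127.992/266.890 × 100 = 47.96%.
41.32 − 47.96 = -6.64 pp.

-6.64 percentage points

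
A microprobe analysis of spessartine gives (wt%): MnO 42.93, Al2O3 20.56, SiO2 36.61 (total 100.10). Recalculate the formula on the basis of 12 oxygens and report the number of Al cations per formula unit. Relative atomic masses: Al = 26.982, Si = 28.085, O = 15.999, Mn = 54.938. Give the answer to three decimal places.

1.993 Al apfu

42.93 wt% MnO ÷ 70.937 g/mol = 0.60518 mol, giving 0.60518 Mn and 0.60518 O.
20.56 wt% Al2O3 ÷ 101.961 g/mol = 0.20165 mol, giving 0.40330 Al and 0.60495 O.
36.61 wt% SiO2 ÷ 60.083 g/mol = 0.60932 mol, giving 0.60932 Si and 1.21864 O.
Oxygen sums to 2.42877; scaling by 12/2.42877 = 4.94077 puts the formula on 12 O.
Al: 0.40330 × 4.94077 = 1.993 atoms per formula unit.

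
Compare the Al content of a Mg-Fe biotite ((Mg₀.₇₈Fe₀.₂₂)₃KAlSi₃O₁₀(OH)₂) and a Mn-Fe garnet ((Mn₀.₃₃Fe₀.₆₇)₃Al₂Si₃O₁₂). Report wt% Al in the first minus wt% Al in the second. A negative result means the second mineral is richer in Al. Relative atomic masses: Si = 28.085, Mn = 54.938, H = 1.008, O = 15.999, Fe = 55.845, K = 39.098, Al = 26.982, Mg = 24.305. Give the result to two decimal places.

-4.70 percentage points

First mineral: 26.982 g Al in 438.070 g formula = 6.16 wt% Al.
Second mineral: 53.964 g Al in 496.844 g formula = 10.86 wt% Al.
6.16% − 10.86% gives a difference of -4.70 percentage points.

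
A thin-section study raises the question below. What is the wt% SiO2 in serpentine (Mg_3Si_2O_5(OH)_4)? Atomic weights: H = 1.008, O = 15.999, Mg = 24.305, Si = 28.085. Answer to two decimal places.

43.36 wt%

Formula mass = 277.108 g/mol.
2 Si → 2.0000 mol SiO2 per formula unit; M(SiO2) = 60.083, so SiO2 mass = 120.166 g.
120.166/277.108 × 100 = 43.36 wt%.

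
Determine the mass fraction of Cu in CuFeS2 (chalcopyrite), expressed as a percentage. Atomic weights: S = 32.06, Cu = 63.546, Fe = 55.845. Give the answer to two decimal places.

34.63 weight percent

Molar mass of CuFeS2: 1·63.546 + 1·55.845 + 2·32.06 = 183.511 g/mol.
Mass of Cu per formula unit: 1 × 63.546 = 63.546 g.
Weight fraction Cu = 63.546 / 183.511 = 0.3463.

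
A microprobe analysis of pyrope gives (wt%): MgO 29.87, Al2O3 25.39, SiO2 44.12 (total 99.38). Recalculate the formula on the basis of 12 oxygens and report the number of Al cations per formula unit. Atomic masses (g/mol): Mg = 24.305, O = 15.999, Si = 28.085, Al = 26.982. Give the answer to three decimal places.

2.021 Al apfu

29.87 wt% MgO ÷ 40.304 g/mol = 0.74112 mol, giving 0.74112 Mg and 0.74112 O.
25.39 wt% Al2O3 ÷ 101.961 g/mol = 0.24902 mol, giving 0.49804 Al and 0.74706 O.
44.12 wt% SiO2 ÷ 60.083 g/mol = 0.73432 mol, giving 0.73432 Si and 1.46864 O.
Oxygen sums to 2.95682; scaling by 12/2.95682 = 4.05841 puts the formula on 12 O.
Al: 0.49804 × 4.05841 = 2.021 atoms per formula unit.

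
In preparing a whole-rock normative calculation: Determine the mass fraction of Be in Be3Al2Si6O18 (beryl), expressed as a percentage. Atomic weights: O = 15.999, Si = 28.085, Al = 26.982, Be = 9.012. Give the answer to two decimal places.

5.03 wt%

M(Be3Al2Si6O18) = 537.492 g/mol.
Be contributes 3 × 9.012 = 27.036 g per mole.
27.036/537.492 = 0.0503 → 5.03%.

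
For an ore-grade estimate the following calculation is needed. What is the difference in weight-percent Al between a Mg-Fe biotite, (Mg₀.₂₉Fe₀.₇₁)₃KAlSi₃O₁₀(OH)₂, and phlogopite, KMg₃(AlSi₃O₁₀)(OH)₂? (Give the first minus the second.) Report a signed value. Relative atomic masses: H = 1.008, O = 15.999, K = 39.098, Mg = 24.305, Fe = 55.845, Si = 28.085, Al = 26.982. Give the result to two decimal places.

-0.90 percentage points

Al in (Mg₀.₂₉Fe₀.₇₁)₃KAlSi₃O₁₀(OH)₂: molar mass 484.434 g/mol; 1×26.982 = 26.982 g → 5.57 wt%.
Al in KMg₃(AlSi₃O₁₀)(OH)₂: molar mass 417.254 g/mol; 1×26.982 = 26.982 g → 6.47 wt%.
Difference = 5.57 − 6.47 = -0.90 percentage points.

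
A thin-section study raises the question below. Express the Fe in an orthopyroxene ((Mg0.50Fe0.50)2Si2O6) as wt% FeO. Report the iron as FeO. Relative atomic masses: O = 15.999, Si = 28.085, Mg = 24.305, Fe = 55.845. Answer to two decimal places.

Formula mass = 232.314 g/mol.
1 Fe → 1.0000 mol FeO per formula unit; M(FeO) = 71.844, so FeO mass = 71.844 g.
71.844/232.314 × 100 = 30.93 wt%.

30.93 wt%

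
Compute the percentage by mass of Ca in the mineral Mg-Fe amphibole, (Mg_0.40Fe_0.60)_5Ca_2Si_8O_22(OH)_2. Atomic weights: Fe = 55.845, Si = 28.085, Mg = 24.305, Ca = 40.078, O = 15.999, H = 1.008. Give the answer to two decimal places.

8.84 weight percent

M((Mg_0.40Fe_0.60)_5Ca_2Si_8O_22(OH)_2) = 906.973 g/mol.
Ca contributes 2 × 40.078 = 80.156 g per mole.
80.156/906.973 = 0.0884 → 8.84%.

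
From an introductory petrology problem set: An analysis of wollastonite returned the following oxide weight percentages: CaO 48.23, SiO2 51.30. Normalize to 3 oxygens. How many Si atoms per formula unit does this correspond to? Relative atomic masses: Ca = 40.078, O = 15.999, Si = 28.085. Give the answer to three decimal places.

0.998 Si apfu

48.23 wt% CaO ÷ 56.077 g/mol = 0.86007 mol, giving 0.86007 Ca and 0.86007 O.
51.30 wt% SiO2 ÷ 60.083 g/mol = 0.85382 mol, giving 0.85382 Si and 1.70764 O.
Oxygen sums to 2.56771; scaling by 3/2.56771 = 1.16836 puts the formula on 3 O.
Si: 0.85382 × 1.16836 = 0.998 atoms per formula unit.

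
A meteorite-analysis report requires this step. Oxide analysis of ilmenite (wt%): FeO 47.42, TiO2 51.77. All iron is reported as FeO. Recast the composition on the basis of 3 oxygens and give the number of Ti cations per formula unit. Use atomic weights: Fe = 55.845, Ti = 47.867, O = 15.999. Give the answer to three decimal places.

0.994 Ti apfu

FeO: 47.42/71.844 = 0.66004 mol → 0.66004 mol Fe, 0.66004 mol O.
TiO2: 51.77/79.865 = 0.64822 mol → 0.64822 mol Ti, 1.29644 mol O.
Total oxygen = 1.95648 mol. Normalization factor = 3/1.95648 = 1.53337.
Ti per 3 O = 0.64822 × 1.53337 = 0.994.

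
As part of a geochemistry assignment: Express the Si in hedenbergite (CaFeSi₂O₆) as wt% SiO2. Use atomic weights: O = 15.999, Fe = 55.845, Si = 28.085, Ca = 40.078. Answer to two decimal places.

Molar mass of CaFeSi₂O₆ = 1*40.078 + 1*55.845 + 2*28.085 + 6*15.999 = 248.087 g/mol.
Each formula unit contains 2 Si, equivalent to 2/1 = 2.0000 mol SiO2.
M(SiO2) = 1×28.085 + 2×15.999 = 60.083 g/mol.
Mass of SiO2 per formula unit = 2.0000 × 60.083 = 120.166 g.
SiO2 wt% = 120.166 / 248.087 × 100 = 48.44%.

48.44 wt%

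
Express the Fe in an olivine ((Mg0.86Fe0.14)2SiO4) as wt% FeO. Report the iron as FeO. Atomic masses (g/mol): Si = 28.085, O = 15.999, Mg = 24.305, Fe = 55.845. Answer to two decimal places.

13.45 wt%

Formula mass = 149.522 g/mol.
0.28 Fe → 0.2800 mol FeO per formula unit; M(FeO) = 71.844, so FeO mass = 20.116 g.
20.116/149.522 × 100 = 13.45 wt%.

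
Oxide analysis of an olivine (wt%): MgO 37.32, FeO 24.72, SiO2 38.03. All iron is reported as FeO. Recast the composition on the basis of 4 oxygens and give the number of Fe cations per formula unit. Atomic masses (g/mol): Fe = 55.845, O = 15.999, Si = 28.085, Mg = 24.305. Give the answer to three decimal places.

MgO (M=40.304): mol = 0.92596; Mg = 0.92596, O = 0.92596.
FeO (M=71.844): mol = 0.34408; Fe = 0.34408, O = 0.34408.
SiO2 (M=60.083): mol = 0.63296; Si = 0.63296, O = 1.26592.
ΣO = 2.53596; factor = 4/ΣO = 1.57731.
Fe apfu = 0.34408 × 1.57731 = 0.543.

0.543 Fe apfu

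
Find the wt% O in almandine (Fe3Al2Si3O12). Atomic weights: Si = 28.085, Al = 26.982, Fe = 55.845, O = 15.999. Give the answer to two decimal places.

Formula mass = 3×55.845 + 2×26.982 + 3×28.085 + 12×15.999 = 497.742 g/mol, of which 191.988 g is O.
So O makes up 191.988/497.742 = 0.3857 of the mass, i.e. 38.57%.

38.57 weight percent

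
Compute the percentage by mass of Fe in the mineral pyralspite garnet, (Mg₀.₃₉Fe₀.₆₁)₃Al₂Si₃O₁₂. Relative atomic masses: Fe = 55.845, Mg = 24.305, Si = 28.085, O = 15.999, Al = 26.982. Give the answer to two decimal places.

22.18 mass %

Formula mass = 1.17×24.305 + 1.83×55.845 + 2×26.982 + 3×28.085 + 12×15.999 = 460.840 g/mol, of which 102.196 g is Fe.
So Fe makes up 102.196/460.840 = 0.2218 of the mass, i.e. 22.18%.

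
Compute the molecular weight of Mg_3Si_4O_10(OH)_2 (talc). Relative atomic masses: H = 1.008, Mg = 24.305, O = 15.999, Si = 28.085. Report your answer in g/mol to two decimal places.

M = 3×24.305 + 4×28.085 + 12×15.999 + 2×1.008

379.26 g/mol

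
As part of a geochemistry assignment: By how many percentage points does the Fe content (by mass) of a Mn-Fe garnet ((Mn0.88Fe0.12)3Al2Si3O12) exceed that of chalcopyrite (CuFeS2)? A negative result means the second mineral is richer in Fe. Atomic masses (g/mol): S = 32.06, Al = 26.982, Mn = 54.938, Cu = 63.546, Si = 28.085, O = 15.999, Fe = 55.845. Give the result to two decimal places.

M((Mn0.88Fe0.12)3Al2Si3O12) = 495.348 g/mol, so wt% Fe = 20.104/495.348 × 100 = 4.06%.
M(CuFeS2) = 183.511 g/mol, so wt% Fe = 55.845/183.511 × 100 = 30.43%.
4.06 − 30.43 = -26.37 pp.

-26.37 percentage points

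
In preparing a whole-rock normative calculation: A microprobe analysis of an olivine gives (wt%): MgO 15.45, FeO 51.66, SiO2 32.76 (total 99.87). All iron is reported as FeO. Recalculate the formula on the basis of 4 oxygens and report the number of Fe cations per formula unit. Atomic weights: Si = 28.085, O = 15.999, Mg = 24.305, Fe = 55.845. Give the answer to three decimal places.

1.312 Fe apfu

MgO: 15.45/40.304 = 0.38334 mol → 0.38334 mol Mg, 0.38334 mol O.
FeO: 51.66/71.844 = 0.71906 mol → 0.71906 mol Fe, 0.71906 mol O.
SiO2: 32.76/60.083 = 0.54525 mol → 0.54525 mol Si, 1.09050 mol O.
Total oxygen = 2.19290 mol. Normalization factor = 4/2.19290 = 1.82407.
Fe per 4 O = 0.71906 × 1.82407 = 1.312.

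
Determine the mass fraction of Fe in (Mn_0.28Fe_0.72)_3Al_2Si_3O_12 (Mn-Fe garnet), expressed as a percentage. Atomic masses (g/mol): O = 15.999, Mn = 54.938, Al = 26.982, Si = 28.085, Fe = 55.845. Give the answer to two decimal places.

24.27 weight percent

M((Mn_0.28Fe_0.72)_3Al_2Si_3O_12) = 496.980 g/mol.
Fe contributes 2.16 × 55.845 = 120.625 g per mole.
120.625/496.980 = 0.2427 → 24.27%.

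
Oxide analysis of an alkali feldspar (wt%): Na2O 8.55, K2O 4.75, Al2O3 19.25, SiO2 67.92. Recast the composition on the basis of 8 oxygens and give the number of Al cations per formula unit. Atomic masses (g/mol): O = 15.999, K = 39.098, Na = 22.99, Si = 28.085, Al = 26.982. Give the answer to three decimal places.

1.002 Al apfu

8.55 wt% Na2O ÷ 61.979 g/mol = 0.13795 mol, giving 0.27590 Na and 0.13795 O.
4.75 wt% K2O ÷ 94.195 g/mol = 0.05043 mol, giving 0.10086 K and 0.05043 O.
19.25 wt% Al2O3 ÷ 101.961 g/mol = 0.18880 mol, giving 0.37760 Al and 0.56640 O.
67.92 wt% SiO2 ÷ 60.083 g/mol = 1.13044 mol, giving 1.13044 Si and 2.26088 O.
Oxygen sums to 3.01566; scaling by 8/3.01566 = 2.65282 puts the formula on 8 O.
Al: 0.37760 × 2.65282 = 1.002 atoms per formula unit.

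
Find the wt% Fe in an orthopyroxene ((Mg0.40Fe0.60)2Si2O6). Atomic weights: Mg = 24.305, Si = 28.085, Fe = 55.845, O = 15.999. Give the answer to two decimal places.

28.08 weight percent

M((Mg0.40Fe0.60)2Si2O6) = 238.622 g/mol.
Fe contributes 1.20 × 55.845 = 67.014 g per mole.
67.014/238.622 = 0.2808 → 28.08%.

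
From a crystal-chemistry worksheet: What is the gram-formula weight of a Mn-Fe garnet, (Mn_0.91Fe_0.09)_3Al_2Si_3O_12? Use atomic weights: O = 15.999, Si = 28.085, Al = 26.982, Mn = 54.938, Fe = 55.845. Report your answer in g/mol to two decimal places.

The formula mass is the sum 2.73*54.938 + 0.27*55.845 + 2*26.982 + 3*28.085 + 12*15.999.

495.27 g/mol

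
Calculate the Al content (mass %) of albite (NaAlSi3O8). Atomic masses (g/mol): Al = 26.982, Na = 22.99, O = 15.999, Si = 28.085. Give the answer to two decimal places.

10.29 mass %

M(NaAlSi3O8) = 262.219 g/mol.
Al contributes 1 × 26.982 = 26.982 g per mole.
26.982/262.219 = 0.1029 → 10.29%.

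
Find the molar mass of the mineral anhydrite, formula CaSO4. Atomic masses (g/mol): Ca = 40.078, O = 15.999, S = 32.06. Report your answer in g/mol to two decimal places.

136.13 g/mol

M = 1*40.078 + 1*32.06 + 4*15.999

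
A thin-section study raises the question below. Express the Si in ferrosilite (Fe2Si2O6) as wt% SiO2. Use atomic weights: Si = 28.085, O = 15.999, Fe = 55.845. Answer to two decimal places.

45.54 wt%

M(Fe2Si2O6) = 263.854 g/mol; M(SiO2) = 60.083 g/mol.
Moles SiO2 per formula unit = 2 Si ÷ 1 = 2.0000.
SiO2 fraction = (2.0000 × 60.083) / 263.854 = 120.166/263.854 = 0.4554.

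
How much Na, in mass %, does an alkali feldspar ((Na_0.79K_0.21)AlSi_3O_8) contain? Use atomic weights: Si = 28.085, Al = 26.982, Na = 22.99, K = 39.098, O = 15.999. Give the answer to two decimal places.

6.84 mass %

Formula mass = 0.79*22.99 + 0.21*39.098 + 1*26.982 + 3*28.085 + 8*15.999 = 265.602 g/mol, of which 18.162 g is Na.
So Na makes up 18.162/265.602 = 0.0684 of the mass, i.e. 6.84%.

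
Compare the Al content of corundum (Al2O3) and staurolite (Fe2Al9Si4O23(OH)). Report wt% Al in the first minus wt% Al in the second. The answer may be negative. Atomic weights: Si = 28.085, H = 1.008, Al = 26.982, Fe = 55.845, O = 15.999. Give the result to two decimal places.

Al in Al2O3: molar mass 101.961 g/mol; 2×26.982 = 53.964 g → 52.93 wt%.
Al in Fe2Al9Si4O23(OH): molar mass 851.852 g/mol; 9×26.982 = 242.838 g → 28.51 wt%.
Difference = 52.93 − 28.51 = 24.42 percentage points.

24.42 percentage points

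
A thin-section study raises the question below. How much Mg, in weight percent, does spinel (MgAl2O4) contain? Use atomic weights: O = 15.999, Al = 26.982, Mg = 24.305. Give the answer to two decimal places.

17.08 weight percent

M(MgAl2O4) = 142.265 g/mol.
Mg contributes 1 × 24.305 = 24.305 g per mole.
24.305/142.265 = 0.1708 → 17.08%.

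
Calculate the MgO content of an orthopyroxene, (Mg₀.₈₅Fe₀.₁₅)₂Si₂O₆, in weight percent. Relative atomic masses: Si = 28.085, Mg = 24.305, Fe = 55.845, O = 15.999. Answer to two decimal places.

32.59 wt%

Molar mass of (Mg₀.₈₅Fe₀.₁₅)₂Si₂O₆ = 1.70·24.305 + 0.30·55.845 + 2·28.085 + 6·15.999 = 210.236 g/mol.
Each formula unit contains 1.70 Mg, equivalent to 1.70/1 = 1.7000 mol MgO.
M(MgO) = 1×24.305 + 1×15.999 = 40.304 g/mol.
Mass of MgO per formula unit = 1.7000 × 40.304 = 68.517 g.
MgO wt% = 68.517 / 210.236 × 100 = 32.59%.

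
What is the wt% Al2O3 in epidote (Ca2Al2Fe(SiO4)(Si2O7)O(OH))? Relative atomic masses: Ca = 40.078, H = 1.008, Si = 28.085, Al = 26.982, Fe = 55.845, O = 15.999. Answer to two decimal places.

Formula mass = 483.215 g/mol.
2 Al → 1.0000 mol Al2O3 per formula unit; M(Al2O3) = 101.961, so Al2O3 mass = 101.961 g.
101.961/483.215 × 100 = 21.10 wt%.

21.10 wt%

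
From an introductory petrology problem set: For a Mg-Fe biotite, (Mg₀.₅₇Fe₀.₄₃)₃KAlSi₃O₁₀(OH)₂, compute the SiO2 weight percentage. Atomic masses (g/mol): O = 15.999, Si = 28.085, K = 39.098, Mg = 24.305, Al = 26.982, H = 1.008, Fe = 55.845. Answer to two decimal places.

39.36 wt%

Formula mass = 457.941 g/mol.
3 Si → 3.0000 mol SiO2 per formula unit; M(SiO2) = 60.083, so SiO2 mass = 180.249 g.
180.249/457.941 × 100 = 39.36 wt%.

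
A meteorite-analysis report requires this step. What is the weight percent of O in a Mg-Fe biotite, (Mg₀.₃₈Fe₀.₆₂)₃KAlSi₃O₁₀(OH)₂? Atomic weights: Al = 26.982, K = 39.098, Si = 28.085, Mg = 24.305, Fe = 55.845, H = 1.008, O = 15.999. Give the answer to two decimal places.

40.34 weight percent

M((Mg₀.₃₈Fe₀.₆₂)₃KAlSi₃O₁₀(OH)₂) = 475.918 g/mol.
O contributes 12 × 15.999 = 191.988 g per mole.
191.988/475.918 = 0.4034 → 40.34%.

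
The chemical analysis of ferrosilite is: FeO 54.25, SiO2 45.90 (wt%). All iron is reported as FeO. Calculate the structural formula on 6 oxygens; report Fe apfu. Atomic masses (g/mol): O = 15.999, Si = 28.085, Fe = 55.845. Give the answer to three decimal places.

1.985 Fe apfu

FeO (M=71.844): mol = 0.75511; Fe = 0.75511, O = 0.75511.
SiO2 (M=60.083): mol = 0.76394; Si = 0.76394, O = 1.52788.
ΣO = 2.28299; factor = 6/ΣO = 2.62813.
Fe apfu = 0.75511 × 2.62813 = 1.985.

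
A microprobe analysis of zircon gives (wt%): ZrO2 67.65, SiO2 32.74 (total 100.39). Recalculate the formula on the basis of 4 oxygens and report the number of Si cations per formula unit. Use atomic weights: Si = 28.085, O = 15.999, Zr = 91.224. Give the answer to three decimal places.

67.65 wt% ZrO2 ÷ 123.222 g/mol = 0.54901 mol, giving 0.54901 Zr and 1.09802 O.
32.74 wt% SiO2 ÷ 60.083 g/mol = 0.54491 mol, giving 0.54491 Si and 1.08982 O.
Oxygen sums to 2.18784; scaling by 4/2.18784 = 1.82829 puts the formula on 4 O.
Si: 0.54491 × 1.82829 = 0.996 atoms per formula unit.

0.996 Si apfu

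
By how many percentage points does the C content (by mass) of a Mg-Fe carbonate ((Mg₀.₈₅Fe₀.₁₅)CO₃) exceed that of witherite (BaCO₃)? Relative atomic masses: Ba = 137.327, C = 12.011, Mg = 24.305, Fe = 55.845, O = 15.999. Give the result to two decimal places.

First mineral: 12.011 g C in 89.044 g formula = 13.49 wt% C.
Second mineral: 12.011 g C in 197.335 g formula = 6.09 wt% C.
13.49% − 6.09% gives a difference of 7.40 percentage points.

7.40 percentage points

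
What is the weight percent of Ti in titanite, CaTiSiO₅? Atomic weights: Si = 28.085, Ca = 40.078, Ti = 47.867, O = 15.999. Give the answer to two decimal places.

24.42 wt%

Molar mass of CaTiSiO₅: 1*40.078 + 1*47.867 + 1*28.085 + 5*15.999 = 196.025 g/mol.
Mass of Ti per formula unit: 1 × 47.867 = 47.867 g.
Weight fraction Ti = 47.867 / 196.025 = 0.2442.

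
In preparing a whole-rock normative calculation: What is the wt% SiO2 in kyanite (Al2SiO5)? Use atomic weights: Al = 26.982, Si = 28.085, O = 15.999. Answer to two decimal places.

Molar mass of Al2SiO5 = 2×26.982 + 1×28.085 + 5×15.999 = 162.044 g/mol.
Each formula unit contains 1 Si, equivalent to 1/1 = 1.0000 mol SiO2.
M(SiO2) = 1×28.085 + 2×15.999 = 60.083 g/mol.
Mass of SiO2 per formula unit = 1.0000 × 60.083 = 60.083 g.
SiO2 wt% = 60.083 / 162.044 × 100 = 37.08%.

37.08 wt%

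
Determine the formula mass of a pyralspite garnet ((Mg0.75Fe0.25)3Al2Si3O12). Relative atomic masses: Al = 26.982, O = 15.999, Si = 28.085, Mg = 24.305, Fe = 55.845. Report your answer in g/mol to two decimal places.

The formula mass is the sum 2.25(24.305) + 0.75(55.845) + 2(26.982) + 3(28.085) + 12(15.999).

426.78 g/mol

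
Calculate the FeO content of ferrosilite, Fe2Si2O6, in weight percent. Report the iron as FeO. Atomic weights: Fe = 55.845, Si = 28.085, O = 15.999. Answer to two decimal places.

54.46 wt%

Formula mass = 263.854 g/mol.
2 Fe → 2.0000 mol FeO per formula unit; M(FeO) = 71.844, so FeO mass = 143.688 g.
143.688/263.854 × 100 = 54.46 wt%.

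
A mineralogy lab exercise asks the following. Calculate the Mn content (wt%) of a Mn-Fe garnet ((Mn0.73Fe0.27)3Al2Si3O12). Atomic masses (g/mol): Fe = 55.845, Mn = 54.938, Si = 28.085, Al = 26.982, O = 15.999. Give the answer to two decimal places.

24.27 wt%

Formula mass = 2.19*54.938 + 0.81*55.845 + 2*26.982 + 3*28.085 + 12*15.999 = 495.756 g/mol, of which 120.314 g is Mn.
So Mn makes up 120.314/495.756 = 0.2427 of the mass, i.e. 24.27%.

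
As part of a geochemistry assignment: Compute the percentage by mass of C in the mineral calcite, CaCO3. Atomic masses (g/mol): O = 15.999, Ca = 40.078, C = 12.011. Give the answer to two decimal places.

12.00 weight percent

Formula mass = 1×40.078 + 1×12.011 + 3×15.999 = 100.086 g/mol, of which 12.011 g is C.
So C makes up 12.011/100.086 = 0.1200 of the mass, i.e. 12.00%.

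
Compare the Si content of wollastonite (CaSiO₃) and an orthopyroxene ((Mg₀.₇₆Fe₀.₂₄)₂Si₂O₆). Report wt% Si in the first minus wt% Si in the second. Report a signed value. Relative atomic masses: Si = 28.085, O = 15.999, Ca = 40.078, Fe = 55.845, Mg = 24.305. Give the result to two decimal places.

First mineral: 28.085 g Si in 116.160 g formula = 24.18 wt% Si.
Second mineral: 56.170 g Si in 215.913 g formula = 26.02 wt% Si.
24.18% − 26.02% gives a difference of -1.84 percentage points.

-1.84 percentage points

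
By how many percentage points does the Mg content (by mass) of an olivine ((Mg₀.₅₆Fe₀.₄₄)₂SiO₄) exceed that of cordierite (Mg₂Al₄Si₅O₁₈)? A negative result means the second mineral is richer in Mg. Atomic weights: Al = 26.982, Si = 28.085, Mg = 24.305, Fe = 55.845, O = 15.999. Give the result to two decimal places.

Mg in (Mg₀.₅₆Fe₀.₄₄)₂SiO₄: molar mass 168.446 g/mol; 1.12×24.305 = 27.222 g → 16.16 wt%.
Mg in Mg₂Al₄Si₅O₁₈: molar mass 584.945 g/mol; 2×24.305 = 48.610 g → 8.31 wt%.
Difference = 16.16 − 8.31 = 7.85 percentage points.

7.85 percentage points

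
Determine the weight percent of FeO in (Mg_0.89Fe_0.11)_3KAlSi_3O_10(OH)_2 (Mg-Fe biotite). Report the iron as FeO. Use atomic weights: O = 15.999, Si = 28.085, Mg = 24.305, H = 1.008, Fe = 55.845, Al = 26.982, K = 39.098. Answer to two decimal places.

Formula mass = 427.662 g/mol.
0.33 Fe → 0.3300 mol FeO per formula unit; M(FeO) = 71.844, so FeO mass = 23.709 g.
23.709/427.662 × 100 = 5.54 wt%.

5.54 wt%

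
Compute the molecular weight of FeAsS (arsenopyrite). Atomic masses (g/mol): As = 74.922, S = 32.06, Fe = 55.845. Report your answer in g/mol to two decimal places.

162.83 g/mol

The formula mass is the sum 1×55.845 + 1×74.922 + 1×32.06.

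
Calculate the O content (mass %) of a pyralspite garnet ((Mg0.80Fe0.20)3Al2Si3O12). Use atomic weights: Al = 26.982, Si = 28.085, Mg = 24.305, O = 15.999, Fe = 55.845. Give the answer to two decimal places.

45.49 mass %

M((Mg0.80Fe0.20)3Al2Si3O12) = 422.046 g/mol.
O contributes 12 × 15.999 = 191.988 g per mole.
191.988/422.046 = 0.4549 → 45.49%.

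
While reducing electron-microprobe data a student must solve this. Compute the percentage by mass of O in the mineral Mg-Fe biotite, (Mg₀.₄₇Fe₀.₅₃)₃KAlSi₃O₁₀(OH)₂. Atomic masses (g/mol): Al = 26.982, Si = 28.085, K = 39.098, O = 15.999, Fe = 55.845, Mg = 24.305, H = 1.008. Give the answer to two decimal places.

M((Mg₀.₄₇Fe₀.₅₃)₃KAlSi₃O₁₀(OH)₂) = 467.403 g/mol.
O contributes 12 × 15.999 = 191.988 g per mole.
191.988/467.403 = 0.4108 → 41.08%.

41.08 weight percent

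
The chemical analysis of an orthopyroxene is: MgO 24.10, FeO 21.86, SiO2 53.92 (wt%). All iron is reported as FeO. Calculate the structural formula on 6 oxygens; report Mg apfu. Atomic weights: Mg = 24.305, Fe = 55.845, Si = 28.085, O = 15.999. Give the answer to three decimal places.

MgO (M=40.304): mol = 0.59796; Mg = 0.59796, O = 0.59796.
FeO (M=71.844): mol = 0.30427; Fe = 0.30427, O = 0.30427.
SiO2 (M=60.083): mol = 0.89743; Si = 0.89743, O = 1.79486.
ΣO = 2.69709; factor = 6/ΣO = 2.22462.
Mg apfu = 0.59796 × 2.22462 = 1.330.

1.330 Mg apfu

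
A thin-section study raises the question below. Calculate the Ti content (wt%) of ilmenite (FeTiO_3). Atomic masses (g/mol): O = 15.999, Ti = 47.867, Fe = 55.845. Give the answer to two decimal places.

31.55 wt%

Formula mass = 1×55.845 + 1×47.867 + 3×15.999 = 151.709 g/mol, of which 47.867 g is Ti.
So Ti makes up 47.867/151.709 = 0.3155 of the mass, i.e. 31.55%.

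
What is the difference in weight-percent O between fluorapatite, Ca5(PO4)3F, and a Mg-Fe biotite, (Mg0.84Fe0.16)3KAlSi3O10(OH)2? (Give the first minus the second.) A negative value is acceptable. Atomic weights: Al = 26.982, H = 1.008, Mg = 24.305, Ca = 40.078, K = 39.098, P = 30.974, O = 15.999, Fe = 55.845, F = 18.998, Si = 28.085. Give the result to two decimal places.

O in Ca5(PO4)3F: molar mass 504.298 g/mol; 12×15.999 = 191.988 g → 38.07 wt%.
O in (Mg0.84Fe0.16)3KAlSi3O10(OH)2: molar mass 432.393 g/mol; 12×15.999 = 191.988 g → 44.40 wt%.
Difference = 38.07 − 44.40 = -6.33 percentage points.

-6.33 percentage points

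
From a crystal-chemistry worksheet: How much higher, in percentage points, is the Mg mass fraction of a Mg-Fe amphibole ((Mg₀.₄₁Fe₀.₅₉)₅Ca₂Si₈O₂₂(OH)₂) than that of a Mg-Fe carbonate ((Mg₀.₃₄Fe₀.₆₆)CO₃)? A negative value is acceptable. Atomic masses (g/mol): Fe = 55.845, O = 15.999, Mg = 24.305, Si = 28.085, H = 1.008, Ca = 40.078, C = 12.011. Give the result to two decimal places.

M((Mg₀.₄₁Fe₀.₅₉)₅Ca₂Si₈O₂₂(OH)₂) = 905.396 g/mol, so wt% Mg = 49.825/905.396 × 100 = 5.50%.
M((Mg₀.₃₄Fe₀.₆₆)CO₃) = 105.129 g/mol, so wt% Mg = 8.264/105.129 × 100 = 7.86%.
5.50 − 7.86 = -2.36 pp.

-2.36 percentage points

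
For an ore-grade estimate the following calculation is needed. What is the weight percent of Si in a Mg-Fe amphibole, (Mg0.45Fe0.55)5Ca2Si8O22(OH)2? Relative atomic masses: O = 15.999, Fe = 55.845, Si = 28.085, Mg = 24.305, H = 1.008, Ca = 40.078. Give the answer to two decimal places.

M((Mg0.45Fe0.55)5Ca2Si8O22(OH)2) = 899.088 g/mol.
Si contributes 8 × 28.085 = 224.680 g per mole.
224.680/899.088 = 0.2499 → 24.99%.

24.99 mass %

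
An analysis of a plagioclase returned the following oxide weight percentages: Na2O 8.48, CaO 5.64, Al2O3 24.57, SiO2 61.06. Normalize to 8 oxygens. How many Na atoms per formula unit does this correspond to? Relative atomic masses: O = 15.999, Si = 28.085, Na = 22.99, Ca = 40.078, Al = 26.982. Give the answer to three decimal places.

0.731 Na apfu

8.48 wt% Na2O ÷ 61.979 g/mol = 0.13682 mol, giving 0.27364 Na and 0.13682 O.
5.64 wt% CaO ÷ 56.077 g/mol = 0.10058 mol, giving 0.10058 Ca and 0.10058 O.
24.57 wt% Al2O3 ÷ 101.961 g/mol = 0.24097 mol, giving 0.48194 Al and 0.72291 O.
61.06 wt% SiO2 ÷ 60.083 g/mol = 1.01626 mol, giving 1.01626 Si and 2.03252 O.
Oxygen sums to 2.99283; scaling by 8/2.99283 = 2.67306 puts the formula on 8 O.
Na: 0.27364 × 2.67306 = 0.731 atoms per formula unit.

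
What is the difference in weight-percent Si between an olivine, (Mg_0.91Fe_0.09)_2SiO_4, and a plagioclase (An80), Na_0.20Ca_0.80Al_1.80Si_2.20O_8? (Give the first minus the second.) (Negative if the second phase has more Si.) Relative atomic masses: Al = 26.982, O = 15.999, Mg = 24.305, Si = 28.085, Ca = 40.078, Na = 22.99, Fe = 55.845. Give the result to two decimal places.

-3.28 percentage points

First mineral: 28.085 g Si in 146.368 g formula = 19.19 wt% Si.
Second mineral: 61.787 g Si in 275.007 g formula = 22.47 wt% Si.
19.19% − 22.47% gives a difference of -3.28 percentage points.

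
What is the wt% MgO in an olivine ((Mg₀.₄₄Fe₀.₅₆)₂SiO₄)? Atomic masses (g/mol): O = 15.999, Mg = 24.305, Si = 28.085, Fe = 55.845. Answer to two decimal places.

M((Mg₀.₄₄Fe₀.₅₆)₂SiO₄) = 176.016 g/mol; M(MgO) = 40.304 g/mol.
Moles MgO per formula unit = 0.88 Mg ÷ 1 = 0.8800.
MgO fraction = (0.8800 × 40.304) / 176.016 = 35.468/176.016 = 0.2015.

20.15 wt%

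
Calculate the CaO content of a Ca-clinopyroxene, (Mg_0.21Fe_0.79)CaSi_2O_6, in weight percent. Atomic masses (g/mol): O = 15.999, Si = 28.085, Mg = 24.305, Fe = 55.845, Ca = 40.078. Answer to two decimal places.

Formula mass = 241.464 g/mol.
1 Ca → 1.0000 mol CaO per formula unit; M(CaO) = 56.077, so CaO mass = 56.077 g.
56.077/241.464 × 100 = 23.22 wt%.

23.22 wt%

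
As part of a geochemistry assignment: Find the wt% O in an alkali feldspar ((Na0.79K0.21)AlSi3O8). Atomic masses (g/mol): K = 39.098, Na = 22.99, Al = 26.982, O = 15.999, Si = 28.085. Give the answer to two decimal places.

M((Na0.79K0.21)AlSi3O8) = 265.602 g/mol.
O contributes 8 × 15.999 = 127.992 g per mole.
127.992/265.602 = 0.4819 → 48.19%.

48.19 weight percent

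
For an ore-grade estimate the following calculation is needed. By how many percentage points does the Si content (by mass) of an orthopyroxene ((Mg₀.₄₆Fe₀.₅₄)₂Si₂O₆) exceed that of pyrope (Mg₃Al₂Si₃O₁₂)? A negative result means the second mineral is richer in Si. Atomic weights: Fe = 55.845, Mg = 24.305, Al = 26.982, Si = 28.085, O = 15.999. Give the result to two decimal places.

3.02 percentage points

First mineral: 56.170 g Si in 234.837 g formula = 23.92 wt% Si.
Second mineral: 84.255 g Si in 403.122 g formula = 20.90 wt% Si.
23.92% − 20.90% gives a difference of 3.02 percentage points.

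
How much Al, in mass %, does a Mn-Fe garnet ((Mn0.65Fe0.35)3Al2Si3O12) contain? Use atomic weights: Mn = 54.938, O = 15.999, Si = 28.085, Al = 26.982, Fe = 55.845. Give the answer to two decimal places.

M((Mn0.65Fe0.35)3Al2Si3O12) = 495.973 g/mol.
Al contributes 2 × 26.982 = 53.964 g per mole.
53.964/495.973 = 0.1088 → 10.88%.

10.88 mass %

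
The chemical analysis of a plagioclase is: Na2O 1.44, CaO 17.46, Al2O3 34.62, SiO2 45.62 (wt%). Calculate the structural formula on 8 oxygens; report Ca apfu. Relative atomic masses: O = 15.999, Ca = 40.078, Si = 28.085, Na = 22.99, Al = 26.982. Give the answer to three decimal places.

0.867 Ca apfu

Na2O (M=61.979): mol = 0.02323; Na = 0.04646, O = 0.02323.
CaO (M=56.077): mol = 0.31136; Ca = 0.31136, O = 0.31136.
Al2O3 (M=101.961): mol = 0.33954; Al = 0.67908, O = 1.01862.
SiO2 (M=60.083): mol = 0.75928; Si = 0.75928, O = 1.51856.
ΣO = 2.87177; factor = 8/ΣO = 2.78574.
Ca apfu = 0.31136 × 2.78574 = 0.867.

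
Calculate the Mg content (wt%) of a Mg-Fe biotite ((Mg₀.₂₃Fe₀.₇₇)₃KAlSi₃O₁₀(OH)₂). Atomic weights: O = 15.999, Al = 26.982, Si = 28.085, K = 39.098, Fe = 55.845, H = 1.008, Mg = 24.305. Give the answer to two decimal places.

Formula mass = 0.69*24.305 + 2.31*55.845 + 1*39.098 + 1*26.982 + 3*28.085 + 12*15.999 + 2*1.008 = 490.111 g/mol, of which 16.770 g is Mg.
So Mg makes up 16.770/490.111 = 0.0342 of the mass, i.e. 3.42%.

3.42 wt%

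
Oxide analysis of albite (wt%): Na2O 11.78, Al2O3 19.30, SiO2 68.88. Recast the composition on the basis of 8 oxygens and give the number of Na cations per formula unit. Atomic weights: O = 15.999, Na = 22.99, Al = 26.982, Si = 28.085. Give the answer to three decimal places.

Na2O: 11.78/61.979 = 0.19006 mol → 0.38012 mol Na, 0.19006 mol O.
Al2O3: 19.30/101.961 = 0.18929 mol → 0.37858 mol Al, 0.56787 mol O.
SiO2: 68.88/60.083 = 1.14641 mol → 1.14641 mol Si, 2.29282 mol O.
Total oxygen = 3.05075 mol. Normalization factor = 8/3.05075 = 2.62231.
Na per 8 O = 0.38012 × 2.62231 = 0.997.

0.997 Na apfu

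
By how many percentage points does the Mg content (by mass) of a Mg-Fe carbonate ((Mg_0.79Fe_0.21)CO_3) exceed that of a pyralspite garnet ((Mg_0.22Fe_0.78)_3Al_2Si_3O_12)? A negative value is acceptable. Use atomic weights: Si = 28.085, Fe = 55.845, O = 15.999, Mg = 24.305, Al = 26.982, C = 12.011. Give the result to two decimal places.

17.75 percentage points

M((Mg_0.79Fe_0.21)CO_3) = 90.936 g/mol, so wt% Mg = 19.201/90.936 × 100 = 21.11%.
M((Mg_0.22Fe_0.78)_3Al_2Si_3O_12) = 476.926 g/mol, so wt% Mg = 16.041/476.926 × 100 = 3.36%.
21.11 − 3.36 = 17.75 pp.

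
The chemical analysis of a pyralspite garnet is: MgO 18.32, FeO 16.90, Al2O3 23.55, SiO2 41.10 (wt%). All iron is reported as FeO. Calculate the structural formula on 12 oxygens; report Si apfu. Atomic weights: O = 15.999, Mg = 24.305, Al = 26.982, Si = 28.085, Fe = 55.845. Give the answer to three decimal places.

18.32 wt% MgO ÷ 40.304 g/mol = 0.45455 mol, giving 0.45455 Mg and 0.45455 O.
16.90 wt% FeO ÷ 71.844 g/mol = 0.23523 mol, giving 0.23523 Fe and 0.23523 O.
23.55 wt% Al2O3 ÷ 101.961 g/mol = 0.23097 mol, giving 0.46194 Al and 0.69291 O.
41.10 wt% SiO2 ÷ 60.083 g/mol = 0.68405 mol, giving 0.68405 Si and 1.36810 O.
Oxygen sums to 2.75079; scaling by 12/2.75079 = 4.36238 puts the formula on 12 O.
Si: 0.68405 × 4.36238 = 2.984 atoms per formula unit.

2.984 Si apfu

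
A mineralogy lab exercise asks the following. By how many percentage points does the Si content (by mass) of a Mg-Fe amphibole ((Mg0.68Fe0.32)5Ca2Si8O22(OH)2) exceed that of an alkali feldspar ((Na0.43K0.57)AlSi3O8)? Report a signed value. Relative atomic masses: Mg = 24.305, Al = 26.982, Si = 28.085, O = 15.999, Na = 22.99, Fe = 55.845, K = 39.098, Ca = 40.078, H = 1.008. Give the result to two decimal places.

First mineral: 224.680 g Si in 862.817 g formula = 26.04 wt% Si.
Second mineral: 84.255 g Si in 271.401 g formula = 31.04 wt% Si.
26.04% − 31.04% gives a difference of -5.00 percentage points.

-5.00 percentage points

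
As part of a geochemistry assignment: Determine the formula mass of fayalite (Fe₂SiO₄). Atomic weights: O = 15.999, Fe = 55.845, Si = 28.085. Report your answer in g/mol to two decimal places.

203.77 g/mol

M = 2×55.845 + 1×28.085 + 4×15.999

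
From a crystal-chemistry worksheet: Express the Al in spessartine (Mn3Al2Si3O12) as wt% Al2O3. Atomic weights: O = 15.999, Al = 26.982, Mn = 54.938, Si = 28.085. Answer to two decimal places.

Molar mass of Mn3Al2Si3O12 = 3·54.938 + 2·26.982 + 3·28.085 + 12·15.999 = 495.021 g/mol.
Each formula unit contains 2 Al, equivalent to 2/2 = 1.0000 mol Al2O3.
M(Al2O3) = 2×26.982 + 3×15.999 = 101.961 g/mol.
Mass of Al2O3 per formula unit = 1.0000 × 101.961 = 101.961 g.
Al2O3 wt% = 101.961 / 495.021 × 100 = 20.60%.

20.60 wt%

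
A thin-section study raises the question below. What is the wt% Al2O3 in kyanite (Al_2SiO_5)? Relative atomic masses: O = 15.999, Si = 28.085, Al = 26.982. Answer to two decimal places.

M(Al_2SiO_5) = 162.044 g/mol; M(Al2O3) = 101.961 g/mol.
Moles Al2O3 per formula unit = 2 Al ÷ 2 = 1.0000.
Al2O3 fraction = (1.0000 × 101.961) / 162.044 = 101.961/162.044 = 0.6292.

62.92 wt%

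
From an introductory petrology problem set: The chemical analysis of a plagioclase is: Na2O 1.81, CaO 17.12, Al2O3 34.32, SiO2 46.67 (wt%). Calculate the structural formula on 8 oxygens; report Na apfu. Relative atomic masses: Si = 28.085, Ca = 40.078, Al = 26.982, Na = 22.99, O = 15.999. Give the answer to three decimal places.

Na2O: 1.81/61.979 = 0.02920 mol → 0.05840 mol Na, 0.02920 mol O.
CaO: 17.12/56.077 = 0.30529 mol → 0.30529 mol Ca, 0.30529 mol O.
Al2O3: 34.32/101.961 = 0.33660 mol → 0.67320 mol Al, 1.00980 mol O.
SiO2: 46.67/60.083 = 0.77676 mol → 0.77676 mol Si, 1.55352 mol O.
Total oxygen = 2.89781 mol. Normalization factor = 8/2.89781 = 2.76071.
Na per 8 O = 0.05840 × 2.76071 = 0.161.

0.161 Na apfu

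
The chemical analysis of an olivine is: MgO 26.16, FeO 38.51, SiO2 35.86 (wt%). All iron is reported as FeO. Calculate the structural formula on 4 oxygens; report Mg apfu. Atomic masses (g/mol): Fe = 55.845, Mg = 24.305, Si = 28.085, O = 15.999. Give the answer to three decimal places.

1.091 Mg apfu

MgO (M=40.304): mol = 0.64907; Mg = 0.64907, O = 0.64907.
FeO (M=71.844): mol = 0.53602; Fe = 0.53602, O = 0.53602.
SiO2 (M=60.083): mol = 0.59684; Si = 0.59684, O = 1.19368.
ΣO = 2.37877; factor = 4/ΣO = 1.68154.
Mg apfu = 0.64907 × 1.68154 = 1.091.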